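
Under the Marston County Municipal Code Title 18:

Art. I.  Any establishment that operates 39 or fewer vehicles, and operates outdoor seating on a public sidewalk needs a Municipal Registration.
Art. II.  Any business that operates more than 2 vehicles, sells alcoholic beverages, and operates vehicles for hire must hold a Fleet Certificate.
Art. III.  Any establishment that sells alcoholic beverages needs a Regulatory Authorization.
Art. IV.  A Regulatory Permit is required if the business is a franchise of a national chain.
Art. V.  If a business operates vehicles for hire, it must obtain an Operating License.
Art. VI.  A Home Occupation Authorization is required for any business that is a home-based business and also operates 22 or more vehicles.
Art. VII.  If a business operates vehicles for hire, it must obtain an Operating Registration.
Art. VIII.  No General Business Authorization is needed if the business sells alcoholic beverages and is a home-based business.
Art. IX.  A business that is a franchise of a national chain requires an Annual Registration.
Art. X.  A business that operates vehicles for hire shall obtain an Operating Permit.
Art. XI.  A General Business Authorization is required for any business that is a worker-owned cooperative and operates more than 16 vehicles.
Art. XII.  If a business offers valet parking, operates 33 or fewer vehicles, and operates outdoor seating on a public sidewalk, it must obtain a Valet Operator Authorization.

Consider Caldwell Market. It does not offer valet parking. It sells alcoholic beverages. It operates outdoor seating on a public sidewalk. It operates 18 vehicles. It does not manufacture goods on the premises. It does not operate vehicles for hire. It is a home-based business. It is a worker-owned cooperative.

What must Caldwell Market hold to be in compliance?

Art. I. vehicles 18 ≤ 39; operates outdoor seating on a public sidewalk → Municipal Registration required.
Art. II. vehicles 18 > 2; sells alcoholic beverages; does not operate vehicles for hire → Fleet Certificate not required.
Art. III. sells alcoholic beverages → Regulatory Authorization required.
Art. IV. is a worker-owned cooperative (not: is a franchise of a national chain) → Regulatory Permit not required.
Art. V. does not operate vehicles for hire → Operating License not required.
Art. VI. is a home-based business; vehicles 18 < 22 → Home Occupation Authorization not required.
Art. VII. does not operate vehicles for hire → Operating Registration not required.
Art. VIII. sells alcoholic beverages; is a home-based business → exempt from General Business Authorization.
Art. IX. is a worker-owned cooperative (not: is a franchise of a national chain) → Annual Registration not required.
Art. X. does not operate vehicles for hire → Operating Permit not required.
Art. XI. is a worker-owned cooperative; vehicles 18 > 16 → General Business Authorization required.
Art. XII. does not offer valet parking; vehicles 18 ≤ 33; operates outdoor seating on a public sidewalk → Valet Operator Authorization not required.

Municipal Registration, Regulatory Authorization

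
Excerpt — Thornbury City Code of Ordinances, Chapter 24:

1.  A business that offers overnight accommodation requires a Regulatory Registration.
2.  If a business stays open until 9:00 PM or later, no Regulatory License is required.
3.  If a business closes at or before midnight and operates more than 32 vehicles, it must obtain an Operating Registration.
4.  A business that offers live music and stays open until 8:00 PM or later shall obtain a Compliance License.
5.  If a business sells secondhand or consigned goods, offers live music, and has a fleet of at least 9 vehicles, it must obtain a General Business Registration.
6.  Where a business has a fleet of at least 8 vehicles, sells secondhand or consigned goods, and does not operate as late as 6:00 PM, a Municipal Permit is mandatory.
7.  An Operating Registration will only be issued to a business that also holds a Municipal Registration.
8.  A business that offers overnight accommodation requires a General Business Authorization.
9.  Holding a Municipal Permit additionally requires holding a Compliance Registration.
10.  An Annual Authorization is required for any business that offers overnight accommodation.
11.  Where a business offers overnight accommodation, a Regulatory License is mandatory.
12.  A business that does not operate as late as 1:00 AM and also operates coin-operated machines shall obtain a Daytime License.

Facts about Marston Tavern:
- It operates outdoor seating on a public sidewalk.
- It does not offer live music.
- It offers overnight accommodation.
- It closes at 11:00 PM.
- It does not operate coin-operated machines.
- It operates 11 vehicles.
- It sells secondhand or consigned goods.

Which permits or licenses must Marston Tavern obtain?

Annual Authorization, General Business Authorization, Regulatory Registration

1. offers overnight accommodation → Regulatory Registration required.
2. closes 11:00 PM, after 9:00 PM → exempt from Regulatory License.
3. closes 11:00 PM, at/before midnight; vehicles 11 ≤ 32 → Operating Registration not required.
4. does not offer live music; closes 11:00 PM, after 8:00 PM → Compliance License not required.
5. sells secondhand or consigned goods; does not offer live music; vehicles 11 ≥ 9 → General Business Registration not required.
6. vehicles 11 ≥ 8; sells secondhand or consigned goods; closes 11:00 PM, after 6:00 PM → Municipal Permit not required.
7. Operating Registration is not required → no effect.
8. offers overnight accommodation → General Business Authorization required.
9. Municipal Permit is not required → no effect.
10. offers overnight accommodation → Annual Authorization required.
11. offers overnight accommodation → Regulatory License required.
12. closes 11:00 PM, at/before 1:00 AM; does not operate coin-operated machines → Daytime License not required.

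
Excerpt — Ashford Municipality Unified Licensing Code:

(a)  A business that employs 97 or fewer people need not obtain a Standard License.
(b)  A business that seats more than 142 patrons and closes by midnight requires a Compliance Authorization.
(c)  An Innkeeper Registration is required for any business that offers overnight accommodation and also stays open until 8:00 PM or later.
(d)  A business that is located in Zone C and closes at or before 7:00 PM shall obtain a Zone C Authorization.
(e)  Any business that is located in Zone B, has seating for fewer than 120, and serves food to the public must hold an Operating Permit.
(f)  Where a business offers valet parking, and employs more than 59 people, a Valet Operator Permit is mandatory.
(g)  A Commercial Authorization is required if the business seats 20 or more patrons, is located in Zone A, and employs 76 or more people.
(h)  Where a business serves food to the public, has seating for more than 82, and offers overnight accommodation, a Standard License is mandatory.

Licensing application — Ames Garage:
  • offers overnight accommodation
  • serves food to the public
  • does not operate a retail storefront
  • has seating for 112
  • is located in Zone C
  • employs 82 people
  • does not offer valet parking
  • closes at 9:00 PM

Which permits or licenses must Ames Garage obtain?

Innkeeper Registration

(a) employees 82 ≤ 97 → exempt from Standard License.
(b) seating 112 ≤ 142; closes 9:00 PM, at/before midnight → Compliance Authorization not required.
(c) offers overnight accommodation; closes 9:00 PM, after 8:00 PM → Innkeeper Registration required.
(d) is located in Zone C; closes 9:00 PM, after 7:00 PM → Zone C Authorization not required.
(e) is located in Zone C (not: is located in Zone B); seating 112 < 120; serves food to the public → Operating Permit not required.
(f) does not offer valet parking; employees 82 > 59 → Valet Operator Permit not required.
(g) seating 112 ≥ 20; is located in Zone C (not: is located in Zone A); employees 82 ≥ 76 → Commercial Authorization not required.
(h) serves food to the public; seating 112 > 82; offers overnight accommodation → Standard License required.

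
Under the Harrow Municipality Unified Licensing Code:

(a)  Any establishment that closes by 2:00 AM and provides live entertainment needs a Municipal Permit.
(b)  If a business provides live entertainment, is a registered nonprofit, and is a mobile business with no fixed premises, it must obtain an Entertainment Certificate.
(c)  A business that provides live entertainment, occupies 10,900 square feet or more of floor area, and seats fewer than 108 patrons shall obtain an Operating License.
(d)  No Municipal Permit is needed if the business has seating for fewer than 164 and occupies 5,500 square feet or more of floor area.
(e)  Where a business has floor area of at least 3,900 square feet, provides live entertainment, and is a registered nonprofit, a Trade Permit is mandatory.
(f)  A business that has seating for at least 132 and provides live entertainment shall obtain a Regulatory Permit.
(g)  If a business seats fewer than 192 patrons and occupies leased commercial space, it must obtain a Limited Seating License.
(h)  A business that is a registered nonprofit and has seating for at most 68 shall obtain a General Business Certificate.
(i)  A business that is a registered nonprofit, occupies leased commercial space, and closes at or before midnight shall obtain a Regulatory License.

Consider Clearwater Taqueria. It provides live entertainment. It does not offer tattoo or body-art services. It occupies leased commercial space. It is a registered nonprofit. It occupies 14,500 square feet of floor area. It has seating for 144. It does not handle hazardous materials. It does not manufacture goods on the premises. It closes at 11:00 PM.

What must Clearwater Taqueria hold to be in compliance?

(a) closes 11:00 PM, at/before 2:00 AM; provides live entertainment → Municipal Permit required.
(b) provides live entertainment; is a registered nonprofit; occupies leased commercial space (not: is a mobile business with no fixed premises) → Entertainment Certificate not required.
(c) provides live entertainment; floor area 14,500 square feet ≥ 10,900 square feet; seating 144 ≥ 108 → Operating License not required.
(d) seating 144 < 164; floor area 14,500 square feet ≥ 5,500 square feet → exempt from Municipal Permit.
(e) floor area 14,500 square feet ≥ 3,900 square feet; provides live entertainment; is a registered nonprofit → Trade Permit required.
(f) seating 144 ≥ 132; provides live entertainment → Regulatory Permit required.
(g) seating 144 < 192; occupies leased commercial space → Limited Seating License required.
(h) is a registered nonprofit; seating 144 > 68 → General Business Certificate not required.
(i) is a registered nonprofit; occupies leased commercial space; closes 11:00 PM, at/before midnight → Regulatory License required.

Limited Seating License, Regulatory License, Regulatory Permit, Trade Permit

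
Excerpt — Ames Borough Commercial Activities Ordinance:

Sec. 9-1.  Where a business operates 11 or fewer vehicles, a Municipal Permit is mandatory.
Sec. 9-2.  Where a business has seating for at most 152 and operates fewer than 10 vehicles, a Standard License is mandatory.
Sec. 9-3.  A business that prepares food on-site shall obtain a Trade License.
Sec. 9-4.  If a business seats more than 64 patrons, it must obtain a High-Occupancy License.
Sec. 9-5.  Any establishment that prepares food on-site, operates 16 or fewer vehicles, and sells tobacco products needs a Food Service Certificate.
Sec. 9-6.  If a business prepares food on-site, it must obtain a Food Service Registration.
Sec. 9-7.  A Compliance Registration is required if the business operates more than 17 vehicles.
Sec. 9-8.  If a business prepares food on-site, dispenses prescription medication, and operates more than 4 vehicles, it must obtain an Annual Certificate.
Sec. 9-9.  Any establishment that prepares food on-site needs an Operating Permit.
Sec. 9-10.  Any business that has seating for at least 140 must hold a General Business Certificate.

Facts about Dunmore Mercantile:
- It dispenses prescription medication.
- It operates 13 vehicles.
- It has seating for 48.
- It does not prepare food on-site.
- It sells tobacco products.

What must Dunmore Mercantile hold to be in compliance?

Sec. 9-1. vehicles 13 > 11 → Municipal Permit not required.
Sec. 9-2. seating 48 ≤ 152; vehicles 13 ≥ 10 → Standard License not required.
Sec. 9-3. does not prepare food on-site → Trade License not required.
Sec. 9-4. seating 48 ≤ 64 → High-Occupancy License not required.
Sec. 9-5. does not prepare food on-site; vehicles 13 ≤ 16; sells tobacco products → Food Service Certificate not required.
Sec. 9-6. does not prepare food on-site → Food Service Registration not required.
Sec. 9-7. vehicles 13 ≤ 17 → Compliance Registration not required.
Sec. 9-8. does not prepare food on-site; dispenses prescription medication; vehicles 13 > 4 → Annual Certificate not required.
Sec. 9-9. does not prepare food on-site → Operating Permit not required.
Sec. 9-10. seating 48 < 140 → General Business Certificate not required.

None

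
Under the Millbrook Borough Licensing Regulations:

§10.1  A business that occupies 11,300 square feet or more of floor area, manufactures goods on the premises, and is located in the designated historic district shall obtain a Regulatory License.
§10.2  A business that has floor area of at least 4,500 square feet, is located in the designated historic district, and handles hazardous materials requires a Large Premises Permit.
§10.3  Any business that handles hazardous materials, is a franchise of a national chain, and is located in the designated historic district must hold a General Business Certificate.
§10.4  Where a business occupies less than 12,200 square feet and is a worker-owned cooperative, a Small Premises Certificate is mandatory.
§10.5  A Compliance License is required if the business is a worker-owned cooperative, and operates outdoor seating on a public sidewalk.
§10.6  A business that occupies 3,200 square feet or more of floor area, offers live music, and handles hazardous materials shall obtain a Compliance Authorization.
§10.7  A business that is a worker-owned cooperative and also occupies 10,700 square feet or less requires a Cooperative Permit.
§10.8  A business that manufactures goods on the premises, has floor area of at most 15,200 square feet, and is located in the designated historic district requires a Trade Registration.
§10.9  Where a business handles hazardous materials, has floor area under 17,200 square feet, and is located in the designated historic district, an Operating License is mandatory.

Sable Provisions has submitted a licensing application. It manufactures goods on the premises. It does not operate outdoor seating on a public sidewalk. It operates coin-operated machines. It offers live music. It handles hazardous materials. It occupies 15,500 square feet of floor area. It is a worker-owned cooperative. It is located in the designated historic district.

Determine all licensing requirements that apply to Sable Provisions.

§10.1 floor area 15,500 square feet ≥ 11,300 square feet; manufactures goods on the premises; is located in the designated historic district → Regulatory License required.
§10.2 floor area 15,500 square feet ≥ 4,500 square feet; is located in the designated historic district; handles hazardous materials → Large Premises Permit required.
§10.3 handles hazardous materials; is a worker-owned cooperative (not: is a franchise of a national chain); is located in the designated historic district → General Business Certificate not required.
§10.4 floor area 15,500 square feet ≥ 12,200 square feet; is a worker-owned cooperative → Small Premises Certificate not required.
§10.5 is a worker-owned cooperative; does not operate outdoor seating on a public sidewalk → Compliance License not required.
§10.6 floor area 15,500 square feet ≥ 3,200 square feet; offers live music; handles hazardous materials → Compliance Authorization required.
§10.7 is a worker-owned cooperative; floor area 15,500 square feet > 10,700 square feet → Cooperative Permit not required.
§10.8 manufactures goods on the premises; floor area 15,500 square feet > 15,200 square feet; is located in the designated historic district → Trade Registration not required.
§10.9 handles hazardous materials; floor area 15,500 square feet < 17,200 square feet; is located in the designated historic district → Operating License required.

Compliance Authorization, Large Premises Permit, Operating License, Regulatory License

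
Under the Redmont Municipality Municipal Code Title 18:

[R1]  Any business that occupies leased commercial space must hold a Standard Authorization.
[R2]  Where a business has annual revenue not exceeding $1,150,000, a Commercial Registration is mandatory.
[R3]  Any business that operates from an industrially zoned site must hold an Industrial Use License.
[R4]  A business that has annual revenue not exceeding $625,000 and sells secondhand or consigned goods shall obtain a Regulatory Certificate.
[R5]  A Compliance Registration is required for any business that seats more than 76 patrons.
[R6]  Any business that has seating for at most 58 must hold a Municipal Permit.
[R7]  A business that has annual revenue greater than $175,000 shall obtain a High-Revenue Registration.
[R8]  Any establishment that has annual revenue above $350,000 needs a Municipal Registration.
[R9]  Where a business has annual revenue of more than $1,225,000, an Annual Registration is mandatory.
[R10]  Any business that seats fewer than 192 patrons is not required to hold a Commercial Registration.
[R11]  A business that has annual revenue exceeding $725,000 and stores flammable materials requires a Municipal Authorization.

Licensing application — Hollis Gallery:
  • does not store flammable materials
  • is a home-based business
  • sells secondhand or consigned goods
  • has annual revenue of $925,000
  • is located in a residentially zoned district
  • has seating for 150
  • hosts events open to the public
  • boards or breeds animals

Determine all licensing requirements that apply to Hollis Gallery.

[R1] is a home-based business (not: occupies leased commercial space) → Standard Authorization not required.
[R2] revenue $925,000 ≤ $1,150,000 → Commercial Registration required.
[R3] is a home-based business (not: operates from an industrially zoned site) → Industrial Use License not required.
[R4] revenue $925,000 > $625,000; sells secondhand or consigned goods → Regulatory Certificate not required.
[R5] seating 150 > 76 → Compliance Registration required.
[R6] seating 150 > 58 → Municipal Permit not required.
[R7] revenue $925,000 > $175,000 → High-Revenue Registration required.
[R8] revenue $925,000 > $350,000 → Municipal Registration required.
[R9] revenue $925,000 ≤ $1,225,000 → Annual Registration not required.
[R10] seating 150 < 192 → exempt from Commercial Registration.
[R11] revenue $925,000 > $725,000; does not store flammable materials → Municipal Authorization not required.

Compliance Registration, High-Revenue Registration, Municipal Registration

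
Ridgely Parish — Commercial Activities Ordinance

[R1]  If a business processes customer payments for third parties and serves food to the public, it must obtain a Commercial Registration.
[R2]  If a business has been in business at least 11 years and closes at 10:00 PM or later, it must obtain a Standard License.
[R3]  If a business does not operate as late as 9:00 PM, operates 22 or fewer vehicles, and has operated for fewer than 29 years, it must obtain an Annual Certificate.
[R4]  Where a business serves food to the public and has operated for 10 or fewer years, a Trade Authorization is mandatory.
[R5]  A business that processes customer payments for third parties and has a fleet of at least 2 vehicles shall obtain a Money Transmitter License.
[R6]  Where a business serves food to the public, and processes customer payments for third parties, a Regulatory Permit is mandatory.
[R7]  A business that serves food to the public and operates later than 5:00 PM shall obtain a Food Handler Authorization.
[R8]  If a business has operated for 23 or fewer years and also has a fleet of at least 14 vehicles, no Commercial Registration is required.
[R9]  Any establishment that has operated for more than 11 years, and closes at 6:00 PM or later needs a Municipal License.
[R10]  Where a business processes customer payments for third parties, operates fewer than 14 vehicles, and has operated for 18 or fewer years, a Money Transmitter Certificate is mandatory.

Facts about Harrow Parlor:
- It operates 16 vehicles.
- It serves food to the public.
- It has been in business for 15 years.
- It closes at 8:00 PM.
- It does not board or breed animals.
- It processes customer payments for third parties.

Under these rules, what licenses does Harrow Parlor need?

[R1] processes customer payments for third parties; serves food to the public → Commercial Registration required.
[R2] years in business 15 ≥ 11; closes 8:00 PM, at/before 10:00 PM → Standard License not required.
[R3] closes 8:00 PM, at/before 9:00 PM; vehicles 16 ≤ 22; years in business 15 < 29 → Annual Certificate required.
[R4] serves food to the public; years in business 15 > 10 → Trade Authorization not required.
[R5] processes customer payments for third parties; vehicles 16 ≥ 2 → Money Transmitter License required.
[R6] serves food to the public; processes customer payments for third parties → Regulatory Permit required.
[R7] serves food to the public; closes 8:00 PM, after 5:00 PM → Food Handler Authorization required.
[R8] years in business 15 ≤ 23; vehicles 16 ≥ 14 → exempt from Commercial Registration.
[R9] years in business 15 > 11; closes 8:00 PM, after 6:00 PM → Municipal License required.
[R10] processes customer payments for third parties; vehicles 16 ≥ 14; years in business 15 ≤ 18 → Money Transmitter Certificate not required.

Annual Certificate, Food Handler Authorization, Money Transmitter License, Municipal License, Regulatory Permit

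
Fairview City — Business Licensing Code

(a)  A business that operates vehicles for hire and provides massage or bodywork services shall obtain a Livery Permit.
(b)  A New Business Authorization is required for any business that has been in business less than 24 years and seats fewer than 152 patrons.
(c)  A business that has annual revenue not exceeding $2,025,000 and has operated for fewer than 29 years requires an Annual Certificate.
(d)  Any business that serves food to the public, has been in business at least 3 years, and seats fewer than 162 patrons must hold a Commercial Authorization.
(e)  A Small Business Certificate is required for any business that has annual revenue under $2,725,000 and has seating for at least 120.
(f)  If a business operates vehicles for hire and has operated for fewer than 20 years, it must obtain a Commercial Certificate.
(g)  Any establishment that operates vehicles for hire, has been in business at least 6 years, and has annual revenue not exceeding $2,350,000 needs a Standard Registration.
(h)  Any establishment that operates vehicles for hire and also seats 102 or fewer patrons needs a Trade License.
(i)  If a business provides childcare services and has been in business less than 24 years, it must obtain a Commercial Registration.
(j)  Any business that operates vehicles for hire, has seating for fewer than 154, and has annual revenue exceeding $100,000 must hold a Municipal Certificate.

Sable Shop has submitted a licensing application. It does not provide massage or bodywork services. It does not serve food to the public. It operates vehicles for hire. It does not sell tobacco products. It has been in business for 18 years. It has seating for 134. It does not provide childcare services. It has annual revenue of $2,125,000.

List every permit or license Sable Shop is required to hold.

Commercial Certificate, Municipal Certificate, New Business Authorization, Small Business Certificate, Standard Registration

(a) operates vehicles for hire; does not provide massage or bodywork services → Livery Permit not required.
(b) years in business 18 < 24; seating 134 < 152 → New Business Authorization required.
(c) revenue $2,125,000 > $2,025,000; years in business 18 < 29 → Annual Certificate not required.
(d) does not serve food to the public; years in business 18 ≥ 3; seating 134 < 162 → Commercial Authorization not required.
(e) revenue $2,125,000 < $2,725,000; seating 134 ≥ 120 → Small Business Certificate required.
(f) operates vehicles for hire; years in business 18 < 20 → Commercial Certificate required.
(g) operates vehicles for hire; years in business 18 ≥ 6; revenue $2,125,000 ≤ $2,350,000 → Standard Registration required.
(h) operates vehicles for hire; seating 134 > 102 → Trade License not required.
(i) does not provide childcare services; years in business 18 < 24 → Commercial Registration not required.
(j) operates vehicles for hire; seating 134 < 154; revenue $2,125,000 > $100,000 → Municipal Certificate required.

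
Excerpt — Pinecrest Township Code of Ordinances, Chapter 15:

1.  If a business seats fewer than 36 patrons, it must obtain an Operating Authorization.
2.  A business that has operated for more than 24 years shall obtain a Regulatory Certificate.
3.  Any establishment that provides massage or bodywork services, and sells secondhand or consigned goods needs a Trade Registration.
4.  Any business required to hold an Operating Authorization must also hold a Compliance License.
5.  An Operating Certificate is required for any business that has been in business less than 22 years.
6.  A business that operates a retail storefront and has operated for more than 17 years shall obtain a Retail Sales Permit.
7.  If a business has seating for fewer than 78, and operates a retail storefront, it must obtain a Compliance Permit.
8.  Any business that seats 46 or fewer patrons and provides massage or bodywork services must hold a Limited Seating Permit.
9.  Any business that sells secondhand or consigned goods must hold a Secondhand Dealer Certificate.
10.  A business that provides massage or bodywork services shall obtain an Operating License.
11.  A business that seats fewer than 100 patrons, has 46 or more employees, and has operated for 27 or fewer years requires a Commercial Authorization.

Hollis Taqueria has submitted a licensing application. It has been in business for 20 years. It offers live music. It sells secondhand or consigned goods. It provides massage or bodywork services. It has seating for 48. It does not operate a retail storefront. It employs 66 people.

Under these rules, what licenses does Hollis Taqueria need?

1. seating 48 ≥ 36 → Operating Authorization not required.
2. years in business 20 ≤ 24 → Regulatory Certificate not required.
3. provides massage or bodywork services; sells secondhand or consigned goods → Trade Registration required.
4. Operating Authorization is not required → no effect.
5. years in business 20 < 22 → Operating Certificate required.
6. does not operate a retail storefront; years in business 20 > 17 → Retail Sales Permit not required.
7. seating 48 < 78; does not operate a retail storefront → Compliance Permit not required.
8. seating 48 > 46; provides massage or bodywork services → Limited Seating Permit not required.
9. sells secondhand or consigned goods → Secondhand Dealer Certificate required.
10. provides massage or bodywork services → Operating License required.
11. seating 48 < 100; employees 66 ≥ 46; years in business 20 ≤ 27 → Commercial Authorization required.

Commercial Authorization, Operating Certificate, Operating License, Secondhand Dealer Certificate, Trade Registration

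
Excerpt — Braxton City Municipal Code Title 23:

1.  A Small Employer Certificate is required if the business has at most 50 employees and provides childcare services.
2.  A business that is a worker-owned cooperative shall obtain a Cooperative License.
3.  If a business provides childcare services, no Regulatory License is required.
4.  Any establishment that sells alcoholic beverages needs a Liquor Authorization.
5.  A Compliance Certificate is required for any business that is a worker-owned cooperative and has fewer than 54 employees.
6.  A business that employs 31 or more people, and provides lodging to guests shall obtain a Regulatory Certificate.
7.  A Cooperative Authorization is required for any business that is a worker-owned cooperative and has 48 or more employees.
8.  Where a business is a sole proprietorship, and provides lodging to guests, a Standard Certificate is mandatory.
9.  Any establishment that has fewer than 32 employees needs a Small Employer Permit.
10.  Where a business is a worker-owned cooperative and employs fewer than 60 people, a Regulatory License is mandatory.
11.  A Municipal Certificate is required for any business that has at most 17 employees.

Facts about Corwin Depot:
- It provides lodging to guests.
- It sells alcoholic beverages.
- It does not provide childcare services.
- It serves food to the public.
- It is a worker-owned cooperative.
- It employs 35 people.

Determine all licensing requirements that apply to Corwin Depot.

1. employees 35 ≤ 50; does not provide childcare services → Small Employer Certificate not required.
2. is a worker-owned cooperative → Cooperative License required.
3. does not provide childcare services → Regulatory License exemption does not apply.
4. sells alcoholic beverages → Liquor Authorization required.
5. is a worker-owned cooperative; employees 35 < 54 → Compliance Certificate required.
6. employees 35 ≥ 31; provides lodging to guests → Regulatory Certificate required.
7. is a worker-owned cooperative; employees 35 < 48 → Cooperative Authorization not required.
8. is a worker-owned cooperative (not: is a sole proprietorship); provides lodging to guests → Standard Certificate not required.
9. employees 35 ≥ 32 → Small Employer Permit not required.
10. is a worker-owned cooperative; employees 35 < 60 → Regulatory License required.
11. employees 35 > 17 → Municipal Certificate not required.

Compliance Certificate, Cooperative License, Liquor Authorization, Regulatory Certificate, Regulatory License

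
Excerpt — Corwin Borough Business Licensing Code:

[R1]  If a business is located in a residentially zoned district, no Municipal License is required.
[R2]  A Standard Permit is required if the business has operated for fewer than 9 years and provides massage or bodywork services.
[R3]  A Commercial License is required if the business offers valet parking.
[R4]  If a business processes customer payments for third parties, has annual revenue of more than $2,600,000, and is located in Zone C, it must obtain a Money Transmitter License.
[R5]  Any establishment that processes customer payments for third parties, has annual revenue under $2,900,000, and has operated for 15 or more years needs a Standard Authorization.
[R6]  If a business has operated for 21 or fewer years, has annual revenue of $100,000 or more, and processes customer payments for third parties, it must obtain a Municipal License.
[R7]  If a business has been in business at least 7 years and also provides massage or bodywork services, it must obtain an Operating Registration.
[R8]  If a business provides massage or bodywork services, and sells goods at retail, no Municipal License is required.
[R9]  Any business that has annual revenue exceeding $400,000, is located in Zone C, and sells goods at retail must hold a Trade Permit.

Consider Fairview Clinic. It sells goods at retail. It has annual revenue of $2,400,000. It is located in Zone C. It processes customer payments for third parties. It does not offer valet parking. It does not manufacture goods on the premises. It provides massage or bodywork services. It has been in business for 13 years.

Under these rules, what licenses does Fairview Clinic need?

Operating Registration, Trade Permit

[R1] is located in Zone C (not: is located in a residentially zoned district) → Municipal License exemption does not apply.
[R2] years in business 13 ≥ 9; provides massage or bodywork services → Standard Permit not required.
[R3] does not offer valet parking → Commercial License not required.
[R4] processes customer payments for third parties; revenue $2,400,000 ≤ $2,600,000; is located in Zone C → Money Transmitter License not required.
[R5] processes customer payments for third parties; revenue $2,400,000 < $2,900,000; years in business 13 < 15 → Standard Authorization not required.
[R6] years in business 13 ≤ 21; revenue $2,400,000 ≥ $100,000; processes customer payments for third parties → Municipal License required.
[R7] years in business 13 ≥ 7; provides massage or bodywork services → Operating Registration required.
[R8] provides massage or bodywork services; sells goods at retail → exempt from Municipal License.
[R9] revenue $2,400,000 > $400,000; is located in Zone C; sells goods at retail → Trade Permit required.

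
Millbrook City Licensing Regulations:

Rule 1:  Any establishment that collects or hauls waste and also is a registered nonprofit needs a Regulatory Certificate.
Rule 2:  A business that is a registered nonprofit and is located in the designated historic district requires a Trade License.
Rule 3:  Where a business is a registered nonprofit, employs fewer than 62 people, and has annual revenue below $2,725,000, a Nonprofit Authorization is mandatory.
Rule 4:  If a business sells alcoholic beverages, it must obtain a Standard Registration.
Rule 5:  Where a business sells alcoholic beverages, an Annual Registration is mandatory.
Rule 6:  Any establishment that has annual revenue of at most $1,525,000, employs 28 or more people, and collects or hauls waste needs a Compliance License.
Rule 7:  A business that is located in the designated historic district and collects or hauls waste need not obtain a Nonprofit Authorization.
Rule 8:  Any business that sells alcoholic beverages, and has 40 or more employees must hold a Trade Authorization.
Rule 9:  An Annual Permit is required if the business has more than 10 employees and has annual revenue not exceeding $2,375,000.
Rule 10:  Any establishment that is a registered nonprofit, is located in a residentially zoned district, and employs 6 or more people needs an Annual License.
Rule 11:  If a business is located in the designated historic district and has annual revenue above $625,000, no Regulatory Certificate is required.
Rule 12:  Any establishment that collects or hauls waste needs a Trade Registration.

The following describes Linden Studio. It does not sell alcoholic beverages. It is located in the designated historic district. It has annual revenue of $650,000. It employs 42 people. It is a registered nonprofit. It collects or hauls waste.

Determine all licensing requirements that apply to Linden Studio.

Annual Permit, Compliance License, Trade License, Trade Registration

Rule 1: collects or hauls waste; is a registered nonprofit → Regulatory Certificate required.
Rule 2: is a registered nonprofit; is located in the designated historic district → Trade License required.
Rule 3: is a registered nonprofit; employees 42 < 62; revenue $650,000 < $2,725,000 → Nonprofit Authorization required.
Rule 4: does not sell alcoholic beverages → Standard Registration not required.
Rule 5: does not sell alcoholic beverages → Annual Registration not required.
Rule 6: revenue $650,000 ≤ $1,525,000; employees 42 ≥ 28; collects or hauls waste → Compliance License required.
Rule 7: is located in the designated historic district; collects or hauls waste → exempt from Nonprofit Authorization.
Rule 8: does not sell alcoholic beverages; employees 42 ≥ 40 → Trade Authorization not required.
Rule 9: employees 42 > 10; revenue $650,000 ≤ $2,375,000 → Annual Permit required.
Rule 10: is a registered nonprofit; is located in the designated historic district (not: is located in a residentially zoned district); employees 42 ≥ 6 → Annual License not required.
Rule 11: is located in the designated historic district; revenue $650,000 > $625,000 → exempt from Regulatory Certificate.
Rule 12: collects or hauls waste → Trade Registration required.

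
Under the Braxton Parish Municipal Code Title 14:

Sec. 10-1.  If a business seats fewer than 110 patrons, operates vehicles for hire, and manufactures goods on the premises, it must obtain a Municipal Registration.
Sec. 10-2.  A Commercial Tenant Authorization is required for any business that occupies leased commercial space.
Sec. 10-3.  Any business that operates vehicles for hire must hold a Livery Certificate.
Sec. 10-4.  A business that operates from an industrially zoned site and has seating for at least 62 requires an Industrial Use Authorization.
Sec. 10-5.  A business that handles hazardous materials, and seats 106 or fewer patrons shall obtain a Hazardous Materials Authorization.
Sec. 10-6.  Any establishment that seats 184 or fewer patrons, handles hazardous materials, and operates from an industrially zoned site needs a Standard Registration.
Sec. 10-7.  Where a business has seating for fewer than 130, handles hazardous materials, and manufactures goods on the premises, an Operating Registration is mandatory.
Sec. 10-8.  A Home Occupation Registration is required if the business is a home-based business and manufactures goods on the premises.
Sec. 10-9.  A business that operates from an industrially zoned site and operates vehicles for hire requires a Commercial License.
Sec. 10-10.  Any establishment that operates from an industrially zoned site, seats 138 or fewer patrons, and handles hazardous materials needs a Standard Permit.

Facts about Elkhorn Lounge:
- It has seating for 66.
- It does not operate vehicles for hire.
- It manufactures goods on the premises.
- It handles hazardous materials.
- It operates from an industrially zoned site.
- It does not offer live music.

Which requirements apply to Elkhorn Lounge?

Sec. 10-1. seating 66 < 110; does not operate vehicles for hire; manufactures goods on the premises → Municipal Registration not required.
Sec. 10-2. operates from an industrially zoned site (not: occupies leased commercial space) → Commercial Tenant Authorization not required.
Sec. 10-3. does not operate vehicles for hire → Livery Certificate not required.
Sec. 10-4. operates from an industrially zoned site; seating 66 ≥ 62 → Industrial Use Authorization required.
Sec. 10-5. handles hazardous materials; seating 66 ≤ 106 → Hazardous Materials Authorization required.
Sec. 10-6. seating 66 ≤ 184; handles hazardous materials; operates from an industrially zoned site → Standard Registration required.
Sec. 10-7. seating 66 < 130; handles hazardous materials; manufactures goods on the premises → Operating Registration required.
Sec. 10-8. operates from an industrially zoned site (not: is a home-based business); manufactures goods on the premises → Home Occupation Registration not required.
Sec. 10-9. operates from an industrially zoned site; does not operate vehicles for hire → Commercial License not required.
Sec. 10-10. operates from an industrially zoned site; seating 66 ≤ 138; handles hazardous materials → Standard Permit required.

Hazardous Materials Authorization, Industrial Use Authorization, Operating Registration, Standard Permit, Standard Registration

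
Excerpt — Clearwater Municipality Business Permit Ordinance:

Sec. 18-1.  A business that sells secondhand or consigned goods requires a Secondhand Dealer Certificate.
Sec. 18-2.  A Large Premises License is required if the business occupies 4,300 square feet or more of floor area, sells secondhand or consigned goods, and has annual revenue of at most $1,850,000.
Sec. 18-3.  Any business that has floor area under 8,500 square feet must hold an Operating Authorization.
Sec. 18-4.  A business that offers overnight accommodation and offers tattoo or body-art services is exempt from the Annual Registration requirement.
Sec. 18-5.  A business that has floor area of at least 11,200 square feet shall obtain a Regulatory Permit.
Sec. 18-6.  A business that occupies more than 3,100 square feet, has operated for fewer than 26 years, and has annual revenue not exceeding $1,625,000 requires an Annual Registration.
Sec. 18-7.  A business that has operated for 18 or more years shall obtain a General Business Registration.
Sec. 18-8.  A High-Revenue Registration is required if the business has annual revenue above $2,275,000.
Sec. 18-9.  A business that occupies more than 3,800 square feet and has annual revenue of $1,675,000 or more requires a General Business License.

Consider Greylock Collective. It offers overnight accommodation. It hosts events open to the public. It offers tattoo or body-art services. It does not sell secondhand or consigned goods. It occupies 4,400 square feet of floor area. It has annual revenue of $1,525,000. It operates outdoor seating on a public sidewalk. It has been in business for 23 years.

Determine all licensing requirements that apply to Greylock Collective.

General Business Registration, Operating Authorization

Sec. 18-1. does not sell secondhand or consigned goods → Secondhand Dealer Certificate not required.
Sec. 18-2. floor area 4,400 square feet ≥ 4,300 square feet; does not sell secondhand or consigned goods; revenue $1,525,000 ≤ $1,850,000 → Large Premises License not required.
Sec. 18-3. floor area 4,400 square feet < 8,500 square feet → Operating Authorization required.
Sec. 18-4. offers overnight accommodation; offers tattoo or body-art services → exempt from Annual Registration.
Sec. 18-5. floor area 4,400 square feet < 11,200 square feet → Regulatory Permit not required.
Sec. 18-6. floor area 4,400 square feet > 3,100 square feet; years in business 23 < 26; revenue $1,525,000 ≤ $1,625,000 → Annual Registration required.
Sec. 18-7. years in business 23 ≥ 18 → General Business Registration required.
Sec. 18-8. revenue $1,525,000 ≤ $2,275,000 → High-Revenue Registration not required.
Sec. 18-9. floor area 4,400 square feet > 3,800 square feet; revenue $1,525,000 < $1,675,000 → General Business License not required.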